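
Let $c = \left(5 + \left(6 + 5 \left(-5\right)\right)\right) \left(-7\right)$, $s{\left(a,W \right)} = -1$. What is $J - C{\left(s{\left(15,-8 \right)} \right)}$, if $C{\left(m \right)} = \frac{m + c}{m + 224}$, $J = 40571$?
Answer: $\frac{9047236}{223} \approx 40571.0$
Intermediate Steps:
$c = 98$ ($c = \left(5 + \left(6 - 25\right)\right) \left(-7\right) = \left(5 - 19\right) \left(-7\right) = \left(-14\right) \left(-7\right) = 98$)
$C{\left(m \right)} = \frac{98 + m}{224 + m}$ ($C{\left(m \right)} = \frac{m + 98}{m + 224} = \frac{98 + m}{224 + m}$)
$J - C{\left(s{\left(15,-8 \right)} \right)} = 40571 - \frac{98 - 1}{224 - 1} = 40571 - \frac{1}{223} \cdot 97 = 40571 - \frac{97}{223} = \frac{9047236}{223}$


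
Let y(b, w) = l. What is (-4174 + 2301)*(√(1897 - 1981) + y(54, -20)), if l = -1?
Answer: 1873 - 3746*I*√21 ≈ 1873.0 - 17166.0*I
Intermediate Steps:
y(b, w) = -1
(-4174 + 2301)*(√(1897 - 1981) + y(54, -20)) = (-4174 + 2301)*(√(1897 - 1981) - 1) = -1873*(√(-84) - 1) = -1873*(2*I*√21 - 1) = -1873*(-1 + 2*I*√21) = 1873 - 3746*I*√21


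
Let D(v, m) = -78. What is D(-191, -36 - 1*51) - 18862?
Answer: -18940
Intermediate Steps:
D(-191, -36 - 1*51) - 18862 = -78 - 18862 = -18940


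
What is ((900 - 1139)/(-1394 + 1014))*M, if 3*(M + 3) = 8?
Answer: -239/1140 ≈ -0.20965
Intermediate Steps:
M = -1/3 (M = -3 + (1/3)*8 = -3 + 8/3 = -1/3 ≈ -0.33333)
((900 - 1139)/(-1394 + 1014))*M = ((900 - 1139)/(-1394 + 1014))*(-1/3) = -239/(-380)*(-1/3) = -239*(-1/380)*(-1/3) = (239/380)*(-1/3) = -239/1140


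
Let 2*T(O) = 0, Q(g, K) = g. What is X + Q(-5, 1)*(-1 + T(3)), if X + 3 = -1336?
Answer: -1334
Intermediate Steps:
X = -1339 (X = -3 - 1336 = -1339)
T(O) = 0 (T(O) = (1/2)*0 = 0)
X + Q(-5, 1)*(-1 + T(3)) = -1339 - 5*(-1 + 0) = -1339 - 5*(-1) = -1339 + 5 = -1334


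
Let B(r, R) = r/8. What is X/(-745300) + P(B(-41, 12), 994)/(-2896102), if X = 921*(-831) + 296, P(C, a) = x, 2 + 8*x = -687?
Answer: 886296601829/863385928240 ≈ 1.0265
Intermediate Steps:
B(r, R) = r/8 (B(r, R) = r*(⅛) = r/8)
x = -689/8 (x = -¼ + (⅛)*(-687) = -¼ - 687/8 = -689/8 ≈ -86.125)
P(C, a) = -689/8
X = -765055 (X = -765351 + 296 = -765055)
X/(-745300) + P(B(-41, 12), 994)/(-2896102) = -765055/(-745300) - 689/8/(-2896102) = -765055*(-1/745300) - 689/8*(-1/2896102) = 153011/149060 + 689/23168816 = 886296601829/863385928240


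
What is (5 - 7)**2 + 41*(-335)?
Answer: -13731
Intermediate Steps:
(5 - 7)**2 + 41*(-335) = (-2)**2 - 13735 = 4 - 13735 = -13731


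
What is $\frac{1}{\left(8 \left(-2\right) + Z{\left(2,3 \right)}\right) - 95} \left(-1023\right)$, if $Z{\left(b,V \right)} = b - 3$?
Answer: $\frac{1023}{112} \approx 9.1339$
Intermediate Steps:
$Z{\left(b,V \right)} = -3 + b$
$\frac{1}{\left(8 \left(-2\right) + Z{\left(2,3 \right)}\right) - 95} \left(-1023\right) = \frac{1}{\left(8 \left(-2\right) + \left(-3 + 2\right)\right) - 95} \left(-1023\right) = \frac{1}{\left(-16 - 1\right) - 95} \left(-1023\right) = \frac{1}{-17 - 95} \left(-1023\right) = \frac{1}{-112} \left(-1023\right) = \left(- \frac{1}{112}\right) \left(-1023\right) = \frac{1023}{112}$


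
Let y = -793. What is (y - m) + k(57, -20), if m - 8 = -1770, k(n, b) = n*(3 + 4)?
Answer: 1368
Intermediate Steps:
k(n, b) = 7*n (k(n, b) = n*7 = 7*n)
m = -1762 (m = 8 - 1770 = -1762)
(y - m) + k(57, -20) = (-793 - 1*(-1762)) + 7*57 = (-793 + 1762) + 399 = 969 + 399 = 1368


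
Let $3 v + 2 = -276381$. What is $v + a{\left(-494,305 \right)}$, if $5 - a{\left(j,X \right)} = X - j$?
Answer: $- \frac{278765}{3} \approx -92922.0$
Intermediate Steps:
$v = - \frac{276383}{3}$ ($v = - \frac{2}{3} + \frac{1}{3} \left(-276381\right) = - \frac{2}{3} - 92127 = - \frac{276383}{3} \approx -92128.0$)
$a{\left(j,X \right)} = 5 + j - X$ ($a{\left(j,X \right)} = 5 - \left(X - j\right) = 5 + j - X$)
$v + a{\left(-494,305 \right)} = - \frac{276383}{3} - 794 = - \frac{278765}{3}$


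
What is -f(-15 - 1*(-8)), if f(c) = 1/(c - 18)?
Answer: 1/25 ≈ 0.040000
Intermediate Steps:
f(c) = 1/(-18 + c)
-f(-15 - 1*(-8)) = -1/(-18 + (-15 - 1*(-8))) = -1/(-18 + (-15 + 8)) = -1/(-18 - 7) = -1/(-25) = -1*(-1/25) = 1/25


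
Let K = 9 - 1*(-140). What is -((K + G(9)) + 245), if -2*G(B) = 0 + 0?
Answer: -394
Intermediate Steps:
G(B) = 0 (G(B) = -(0 + 0)/2 = -½*0 = 0)
K = 149 (K = 9 + 140 = 149)
-((K + G(9)) + 245) = -((149 + 0) + 245) = -(149 + 245) = -1*394 = -394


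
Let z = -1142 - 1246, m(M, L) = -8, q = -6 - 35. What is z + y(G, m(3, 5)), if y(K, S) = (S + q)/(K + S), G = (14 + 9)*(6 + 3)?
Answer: -475261/199 ≈ -2388.2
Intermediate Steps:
q = -41
G = 207 (G = 23*9 = 207)
y(K, S) = (-41 + S)/(K + S) (y(K, S) = (S - 41)/(K + S) = (-41 + S)/(K + S))
z = -2388
z + y(G, m(3, 5)) = -2388 + (-41 - 8)/(207 - 8) = -2388 - 49/199 = -475261/199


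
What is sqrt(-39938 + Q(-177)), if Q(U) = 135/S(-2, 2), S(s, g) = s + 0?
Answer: I*sqrt(160022)/2 ≈ 200.01*I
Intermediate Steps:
S(s, g) = s
Q(U) = -135/2 (Q(U) = 135/(-2) = 135*(-1/2) = -135/2)
sqrt(-39938 + Q(-177)) = sqrt(-39938 - 135/2) = sqrt(-80011/2) = I*sqrt(160022)/2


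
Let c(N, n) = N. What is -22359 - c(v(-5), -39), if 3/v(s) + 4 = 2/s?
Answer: -491883/22 ≈ -22358.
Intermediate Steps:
v(s) = 3/(-4 + 2/s)
-22359 - c(v(-5), -39) = -22359 - (-3)*(-5)/(-2 + 4*(-5)) = -22359 - (-3)*(-5)/(-2 - 20) = -22359 - (-3)*(-5)/(-22) = -22359 - (-3)*(-5)*(-1)/22 = -22359 - 1*(-15/22) = -22359 + 15/22 = -491883/22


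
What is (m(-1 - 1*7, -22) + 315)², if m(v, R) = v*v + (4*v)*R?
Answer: 1172889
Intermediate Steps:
m(v, R) = v² + 4*R*v
(m(-1 - 1*7, -22) + 315)² = ((-1 - 1*7)*((-1 - 1*7) + 4*(-22)) + 315)² = ((-1 - 7)*((-1 - 7) - 88) + 315)² = (-8*(-8 - 88) + 315)² = (-8*(-96) + 315)² = (768 + 315)² = 1083² = 1172889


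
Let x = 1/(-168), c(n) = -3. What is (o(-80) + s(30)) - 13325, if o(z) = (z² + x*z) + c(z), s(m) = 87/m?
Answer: -1454171/210 ≈ -6924.6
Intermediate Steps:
x = -1/168 ≈ -0.0059524
o(z) = -3 + z² - z/168 (o(z) = (z² - z/168) - 3 = -3 + z² - z/168)
(o(-80) + s(30)) - 13325 = ((-3 + (-80)² - 1/168*(-80)) + 87/30) - 13325 = ((-3 + 6400 + 10/21) + 87*(1/30)) - 13325 = (134347/21 + 29/10) - 13325 = 1344079/210 - 13325 = -1454171/210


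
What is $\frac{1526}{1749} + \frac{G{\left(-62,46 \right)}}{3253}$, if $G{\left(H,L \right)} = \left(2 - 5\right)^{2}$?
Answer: $\frac{4979819}{5689497} \approx 0.87527$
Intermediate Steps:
$G{\left(H,L \right)} = 9$ ($G{\left(H,L \right)} = \left(-3\right)^{2} = 9$)
$\frac{1526}{1749} + \frac{G{\left(-62,46 \right)}}{3253} = \frac{1526}{1749} + \frac{9}{3253} = \frac{4979819}{5689497}$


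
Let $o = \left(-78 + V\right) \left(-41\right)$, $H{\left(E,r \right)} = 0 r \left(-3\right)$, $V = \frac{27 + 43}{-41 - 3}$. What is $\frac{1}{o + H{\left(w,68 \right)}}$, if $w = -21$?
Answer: $\frac{22}{71791} \approx 0.00030645$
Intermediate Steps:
$V = - \frac{35}{22}$ ($V = \frac{70}{-44} = 70 \left(- \frac{1}{44}\right) = - \frac{35}{22} \approx -1.5909$)
$H{\left(E,r \right)} = 0$ ($H{\left(E,r \right)} = 0 \left(-3\right) = 0$)
$o = \frac{71791}{22}$ ($o = \left(-78 - \frac{35}{22}\right) \left(-41\right) = \left(- \frac{1751}{22}\right) \left(-41\right) = \frac{71791}{22} \approx 3263.2$)
$\frac{1}{o + H{\left(w,68 \right)}} = \frac{1}{\frac{71791}{22} + 0} = \frac{1}{\frac{71791}{22}} = \frac{22}{71791}$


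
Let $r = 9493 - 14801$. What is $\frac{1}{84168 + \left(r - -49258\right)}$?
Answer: $\frac{1}{128118} \approx 7.8053 \cdot 10^{-6}$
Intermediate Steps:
$r = -5308$
$\frac{1}{84168 + \left(r - -49258\right)} = \frac{1}{84168 - -43950} = \frac{1}{84168 + \left(-5308 + 49258\right)} = \frac{1}{84168 + 43950} = \frac{1}{128118}$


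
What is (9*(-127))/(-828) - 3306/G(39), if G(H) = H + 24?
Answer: -98717/1932 ≈ -51.096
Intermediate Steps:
G(H) = 24 + H
(9*(-127))/(-828) - 3306/G(39) = (9*(-127))/(-828) - 3306/(24 + 39) = -1143*(-1/828) - 3306/63 = 127/92 - 3306*1/63 = 127/92 - 1102/21 = -98717/1932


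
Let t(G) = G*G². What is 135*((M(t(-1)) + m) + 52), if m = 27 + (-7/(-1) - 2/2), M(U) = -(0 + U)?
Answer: 11610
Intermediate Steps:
t(G) = G³
M(U) = -U
m = 33 (m = 27 + (-7*(-1) - 2*½) = 27 + (7 - 1) = 27 + 6 = 33)
135*((M(t(-1)) + m) + 52) = 135*((-1*(-1)³ + 33) + 52) = 135*((-1*(-1) + 33) + 52) = 135*((1 + 33) + 52) = 135*(34 + 52) = 135*86 = 11610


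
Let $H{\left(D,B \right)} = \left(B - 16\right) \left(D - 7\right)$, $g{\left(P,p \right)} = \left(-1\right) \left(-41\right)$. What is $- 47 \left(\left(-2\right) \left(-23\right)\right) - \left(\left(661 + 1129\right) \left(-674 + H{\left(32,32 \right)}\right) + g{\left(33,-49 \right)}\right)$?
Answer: $488257$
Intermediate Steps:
$g{\left(P,p \right)} = 41$
$H{\left(D,B \right)} = \left(-16 + B\right) \left(-7 + D\right)$
$- 47 \left(\left(-2\right) \left(-23\right)\right) - \left(\left(661 + 1129\right) \left(-674 + H{\left(32,32 \right)}\right) + g{\left(33,-49 \right)}\right) = - 47 \left(\left(-2\right) \left(-23\right)\right) - \left(\left(661 + 1129\right) \left(-674 + \left(112 - 512 - 224 + 32 \cdot 32\right)\right) + 41\right) = \left(-47\right) 46 - \left(1790 \left(-674 + \left(112 - 512 - 224 + 1024\right)\right) + 41\right) = -2162 - \left(1790 \left(-674 + 400\right) + 41\right) = -2162 - \left(1790 \left(-274\right) + 41\right) = -2162 - \left(-490460 + 41\right) = -2162 - -490419 = -2162 + 490419 = 488257$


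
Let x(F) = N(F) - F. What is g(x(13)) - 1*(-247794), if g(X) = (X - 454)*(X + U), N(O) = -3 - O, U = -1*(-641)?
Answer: -47802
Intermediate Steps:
U = 641
x(F) = -3 - 2*F (x(F) = (-3 - F) - F = -3 - 2*F)
g(X) = (-454 + X)*(641 + X) (g(X) = (X - 454)*(X + 641) = (-454 + X)*(641 + X))
g(x(13)) - 1*(-247794) = (-291014 + (-3 - 2*13)² + 187*(-3 - 2*13)) - 1*(-247794) = (-291014 + (-3 - 26)² + 187*(-3 - 26)) + 247794 = (-291014 + (-29)² + 187*(-29)) + 247794 = (-291014 + 841 - 5423) + 247794 = -295596 + 247794 = -47802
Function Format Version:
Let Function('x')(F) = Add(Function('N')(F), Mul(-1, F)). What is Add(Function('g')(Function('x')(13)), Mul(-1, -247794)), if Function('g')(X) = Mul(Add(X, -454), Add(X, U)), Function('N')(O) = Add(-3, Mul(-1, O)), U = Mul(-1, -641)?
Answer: -47802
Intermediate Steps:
U = 641
Function('x')(F) = Add(-3, Mul(-2, F)) (Function('x')(F) = Add(Add(-3, Mul(-1, F)), Mul(-1, F)) = Add(-3, Mul(-2, F)))
Function('g')(X) = Mul(Add(-454, X), Add(641, X)) (Function('g')(X) = Mul(Add(X, -454), Add(X, 641)) = Mul(Add(-454, X), Add(641, X)))
Add(Function('g')(Function('x')(13)), Mul(-1, -247794)) = Add(Add(-291014, Pow(Add(-3, Mul(-2, 13)), 2), Mul(187, Add(-3, Mul(-2, 13)))), Mul(-1, -247794)) = Add(Add(-291014, Pow(Add(-3, -26), 2), Mul(187, Add(-3, -26))), 247794) = Add(Add(-291014, Pow(-29, 2), Mul(187, -29)), 247794) = Add(Add(-291014, 841, -5423), 247794) = Add(-295596, 247794) = -47802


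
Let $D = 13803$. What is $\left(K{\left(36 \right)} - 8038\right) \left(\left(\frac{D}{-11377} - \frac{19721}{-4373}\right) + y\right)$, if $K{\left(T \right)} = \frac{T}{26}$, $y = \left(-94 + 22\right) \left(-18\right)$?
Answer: $- \frac{6753548678366264}{646771073} \approx -1.0442 \cdot 10^{7}$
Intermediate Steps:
$y = 1296$ ($y = \left(-72\right) \left(-18\right) = 1296$)
$K{\left(T \right)} = \frac{T}{26}$ ($K{\left(T \right)} = T \frac{1}{26} = \frac{T}{26}$)
$\left(K{\left(36 \right)} - 8038\right) \left(\left(\frac{D}{-11377} - \frac{19721}{-4373}\right) + y\right) = \left(\frac{1}{26} \cdot 36 - 8038\right) \left(\left(\frac{13803}{-11377} - \frac{19721}{-4373}\right) + 1296\right) = \left(\frac{18}{13} - 8038\right) \left(\left(13803 \left(- \frac{1}{11377}\right) - - \frac{19721}{4373}\right) + 1296\right) = - \frac{104476 \left(\left(- \frac{13803}{11377} + \frac{19721}{4373}\right) + 1296\right)}{13} = - \frac{104476 \left(\frac{164005298}{49751621} + 1296\right)}{13} = \left(- \frac{104476}{13}\right) \frac{64642106114}{49751621} = - \frac{6753548678366264}{646771073}$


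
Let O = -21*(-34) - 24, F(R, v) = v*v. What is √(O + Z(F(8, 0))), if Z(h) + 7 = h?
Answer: √683 ≈ 26.134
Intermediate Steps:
F(R, v) = v²
Z(h) = -7 + h
O = 690 (O = 714 - 24 = 690)
√(O + Z(F(8, 0))) = √(690 + (-7 + 0²)) = √(690 + (-7 + 0)) = √(690 - 7) = √683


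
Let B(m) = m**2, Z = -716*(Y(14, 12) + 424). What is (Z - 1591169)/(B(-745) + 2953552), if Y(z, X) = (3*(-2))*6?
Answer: -1868977/3508577 ≈ -0.53269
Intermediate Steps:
Y(z, X) = -36 (Y(z, X) = -6*6 = -36)
Z = -277808 (Z = -716*(-36 + 424) = -716*388 = -277808)
(Z - 1591169)/(B(-745) + 2953552) = (-277808 - 1591169)/((-745)**2 + 2953552) = -1868977/(555025 + 2953552) = -1868977/3508577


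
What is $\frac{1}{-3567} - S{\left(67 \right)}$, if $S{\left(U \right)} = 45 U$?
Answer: $- \frac{10754506}{3567} \approx -3015.0$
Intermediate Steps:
$\frac{1}{-3567} - S{\left(67 \right)} = \frac{1}{-3567} - 45 \cdot 67 = - \frac{1}{3567} - 3015 = - \frac{10754506}{3567}$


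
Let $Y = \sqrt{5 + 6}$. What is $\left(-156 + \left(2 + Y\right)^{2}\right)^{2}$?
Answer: $20057 - 1128 \sqrt{11} \approx 16316.0$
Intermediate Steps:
$Y = \sqrt{11} \approx 3.3166$
$\left(-156 + \left(2 + Y\right)^{2}\right)^{2} = \left(-156 + \left(2 + \sqrt{11}\right)^{2}\right)^{2}$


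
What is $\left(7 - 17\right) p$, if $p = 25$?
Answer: $-250$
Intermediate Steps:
$\left(7 - 17\right) p = \left(7 - 17\right) 25 = \left(-10\right) 25 = -250$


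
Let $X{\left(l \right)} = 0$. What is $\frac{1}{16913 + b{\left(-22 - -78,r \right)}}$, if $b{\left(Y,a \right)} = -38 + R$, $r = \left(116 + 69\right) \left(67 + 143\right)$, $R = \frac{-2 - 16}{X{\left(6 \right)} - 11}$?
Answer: $\frac{11}{185643} \approx 5.9254 \cdot 10^{-5}$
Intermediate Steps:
$R = \frac{18}{11}$ ($R = \frac{-2 - 16}{0 - 11} = - \frac{18}{-11} = \left(-18\right) \left(- \frac{1}{11}\right) = \frac{18}{11} \approx 1.6364$)
$r = 38850$ ($r = 185 \cdot 210 = 38850$)
$b{\left(Y,a \right)} = - \frac{400}{11}$ ($b{\left(Y,a \right)} = -38 + \frac{18}{11} = - \frac{400}{11}$)
$\frac{1}{16913 + b{\left(-22 - -78,r \right)}} = \frac{1}{16913 - \frac{400}{11}} = \frac{1}{\frac{185643}{11}} = \frac{11}{185643}$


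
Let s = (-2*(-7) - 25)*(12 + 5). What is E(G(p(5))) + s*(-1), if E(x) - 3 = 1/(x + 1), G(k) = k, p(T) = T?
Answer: 1141/6 ≈ 190.17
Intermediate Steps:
s = -187 (s = (14 - 25)*17 = -11*17 = -187)
E(x) = 3 + 1/(1 + x) (E(x) = 3 + 1/(x + 1) = 3 + 1/(1 + x))
E(G(p(5))) + s*(-1) = (4 + 3*5)/(1 + 5) - 187*(-1) = (4 + 15)/6 + 187 = (⅙)*19 + 187 = 19/6 + 187 = 1141/6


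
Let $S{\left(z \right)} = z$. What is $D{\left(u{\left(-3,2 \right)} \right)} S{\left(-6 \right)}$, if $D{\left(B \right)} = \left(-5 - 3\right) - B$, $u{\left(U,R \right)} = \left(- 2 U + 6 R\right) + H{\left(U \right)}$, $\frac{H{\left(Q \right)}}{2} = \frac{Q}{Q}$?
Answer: $168$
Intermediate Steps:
$H{\left(Q \right)} = 2$ ($H{\left(Q \right)} = 2 \frac{Q}{Q} = 2 \cdot 1 = 2$)
$u{\left(U,R \right)} = 2 - 2 U + 6 R$ ($u{\left(U,R \right)} = \left(- 2 U + 6 R\right) + 2 = 2 - 2 U + 6 R$)
$D{\left(B \right)} = -8 - B$
$D{\left(u{\left(-3,2 \right)} \right)} S{\left(-6 \right)} = \left(-8 - \left(2 - -6 + 6 \cdot 2\right)\right) \left(-6\right) = \left(-8 - \left(2 + 6 + 12\right)\right) \left(-6\right) = \left(-8 - 20\right) \left(-6\right) = \left(-28\right) \left(-6\right) = 168$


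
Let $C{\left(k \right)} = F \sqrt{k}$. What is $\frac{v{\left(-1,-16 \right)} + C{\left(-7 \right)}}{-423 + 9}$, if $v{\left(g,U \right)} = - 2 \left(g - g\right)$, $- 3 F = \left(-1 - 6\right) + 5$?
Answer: $- \frac{i \sqrt{7}}{621} \approx - 0.0042605 i$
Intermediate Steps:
$F = \frac{2}{3}$ ($F = - \frac{\left(-1 - 6\right) + 5}{3} = - \frac{-7 + 5}{3} = \left(- \frac{1}{3}\right) \left(-2\right) = \frac{2}{3} \approx 0.66667$)
$v{\left(g,U \right)} = 0$ ($v{\left(g,U \right)} = \left(-2\right) 0 = 0$)
$C{\left(k \right)} = \frac{2 \sqrt{k}}{3}$
$\frac{v{\left(-1,-16 \right)} + C{\left(-7 \right)}}{-423 + 9} = \frac{0 + \frac{2 \sqrt{-7}}{3}}{-423 + 9} = \frac{0 + \frac{2 i \sqrt{7}}{3}}{-414} = \left(0 + \frac{2 i \sqrt{7}}{3}\right) \left(- \frac{1}{414}\right) = \frac{2 i \sqrt{7}}{3} \left(- \frac{1}{414}\right) = - \frac{i \sqrt{7}}{621}$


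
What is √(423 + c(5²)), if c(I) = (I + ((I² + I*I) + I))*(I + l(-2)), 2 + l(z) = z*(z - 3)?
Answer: √43323 ≈ 208.14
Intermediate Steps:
l(z) = -2 + z*(-3 + z) (l(z) = -2 + z*(z - 3) = -2 + z*(-3 + z))
c(I) = (8 + I)*(2*I + 2*I²) (c(I) = (I + ((I² + I*I) + I))*(I + (-2 + (-2)² - 3*(-2))) = (I + ((I² + I²) + I))*(I + (-2 + 4 + 6)) = (I + (2*I² + I))*(I + 8) = (I + (I + 2*I²))*(8 + I) = (2*I + 2*I²)*(8 + I) = (8 + I)*(2*I + 2*I²))
√(423 + c(5²)) = √(423 + 2*5²*(8 + (5²)² + 9*5²)) = √(423 + 2*25*(8 + 25² + 9*25)) = √(423 + 2*25*(8 + 625 + 225)) = √(423 + 2*25*858) = √(423 + 42900) = √43323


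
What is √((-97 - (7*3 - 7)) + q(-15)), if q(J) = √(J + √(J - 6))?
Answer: √(-111 + √(-15 + I*√21)) ≈ 0.1864 + 10.51*I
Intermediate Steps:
q(J) = √(J + √(-6 + J))
√((-97 - (7*3 - 7)) + q(-15)) = √((-97 - (7*3 - 7)) + √(-15 + √(-6 - 15))) = √((-97 - (21 - 7)) + √(-15 + √(-21))) = √((-97 - 1*14) + √(-15 + I*√21)) = √((-97 - 14) + √(-15 + I*√21)) = √(-111 + √(-15 + I*√21))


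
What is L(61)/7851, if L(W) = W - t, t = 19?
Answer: 14/2617 ≈ 0.0053496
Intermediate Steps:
L(W) = -19 + W (L(W) = W - 1*19 = W - 19 = -19 + W)
L(61)/7851 = (-19 + 61)/7851 = 42*(1/7851) = 14/2617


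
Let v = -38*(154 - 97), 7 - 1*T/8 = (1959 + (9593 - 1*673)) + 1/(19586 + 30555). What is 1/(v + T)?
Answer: -50141/4469669030 ≈ -1.1218e-5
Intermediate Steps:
T = -4361063624/50141 (T = 56 - 8*((1959 + (9593 - 1*673)) + 1/(19586 + 30555)) = 56 - 8*((1959 + (9593 - 673)) + 1/50141) = 56 - 8*((1959 + 8920) + 1/50141) = 56 - 8*(10879 + 1/50141) = 56 - 8*545483940/50141 = 56 - 4363871520/50141 = -4361063624/50141 ≈ -86976.)
v = -2166 (v = -38*57 = -2166)
1/(v + T) = 1/(-2166 - 4361063624/50141) = 1/(-4469669030/50141) = -50141/4469669030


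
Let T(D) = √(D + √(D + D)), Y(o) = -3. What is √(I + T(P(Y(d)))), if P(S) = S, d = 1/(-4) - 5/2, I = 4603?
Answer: √(4603 + √(-3 + I*√6)) ≈ 67.85 + 0.014*I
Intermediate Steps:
d = -11/4 (d = 1*(-¼) - 5*½ = -¼ - 5/2 = -11/4 ≈ -2.7500)
T(D) = √(D + √2*√D) (T(D) = √(D + √(2*D)) = √(D + √2*√D))
√(I + T(P(Y(d)))) = √(4603 + √(-3 + √2*√(-3))) = √(4603 + √(-3 + √2*(I*√3))) = √(4603 + √(-3 + I*√6))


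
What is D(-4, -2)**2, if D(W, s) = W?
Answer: 16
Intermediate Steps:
D(-4, -2)**2 = (-4)**2 = 16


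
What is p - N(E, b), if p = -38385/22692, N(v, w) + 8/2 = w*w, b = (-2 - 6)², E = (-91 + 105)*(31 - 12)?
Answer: -30964683/7564 ≈ -4093.7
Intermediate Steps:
E = 266 (E = 14*19 = 266)
b = 64 (b = (-8)² = 64)
N(v, w) = -4 + w² (N(v, w) = -4 + w*w = -4 + w²)
p = -12795/7564 (p = -38385*1/22692 = -12795/7564 ≈ -1.6916)
p - N(E, b) = -12795/7564 - (-4 + 64²) = -12795/7564 - (-4 + 4096) = -12795/7564 - 1*4092 = -12795/7564 - 4092 = -30964683/7564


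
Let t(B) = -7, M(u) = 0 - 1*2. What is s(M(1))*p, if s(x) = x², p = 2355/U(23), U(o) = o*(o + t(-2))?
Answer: 2355/92 ≈ 25.598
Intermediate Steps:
M(u) = -2 (M(u) = 0 - 2 = -2)
U(o) = o*(-7 + o) (U(o) = o*(o - 7) = o*(-7 + o))
p = 2355/368 (p = 2355/((23*(-7 + 23))) = 2355/((23*16)) = 2355/368 ≈ 6.3995)
s(M(1))*p = (-2)²*(2355/368) = 4*(2355/368) = 2355/92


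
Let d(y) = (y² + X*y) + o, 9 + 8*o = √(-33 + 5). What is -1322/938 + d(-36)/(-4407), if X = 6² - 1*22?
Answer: -8757193/5511688 - I*√7/17628 ≈ -1.5888 - 0.00015009*I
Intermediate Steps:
X = 14 (X = 36 - 22 = 14)
o = -9/8 + I*√7/4 (o = -9/8 + √(-33 + 5)/8 = -9/8 + √(-28)/8 = -9/8 + (2*I*√7)/8 = -9/8 + I*√7/4 ≈ -1.125 + 0.66144*I)
d(y) = -9/8 + y² + 14*y + I*√7/4 (d(y) = (y² + 14*y) + (-9/8 + I*√7/4) = -9/8 + y² + 14*y + I*√7/4)
-1322/938 + d(-36)/(-4407) = -1322/938 + (-9/8 + (-36)² + 14*(-36) + I*√7/4)/(-4407) = -1322*1/938 + (-9/8 + 1296 - 504 + I*√7/4)*(-1/4407) = -661/469 + (6327/8 + I*√7/4)*(-1/4407) = -661/469 + (-2109/11752 - I*√7/17628) = -8757193/5511688 - I*√7/17628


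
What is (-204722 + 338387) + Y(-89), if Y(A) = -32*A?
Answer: 136513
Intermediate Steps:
(-204722 + 338387) + Y(-89) = (-204722 + 338387) - 32*(-89) = 133665 + 2848 = 136513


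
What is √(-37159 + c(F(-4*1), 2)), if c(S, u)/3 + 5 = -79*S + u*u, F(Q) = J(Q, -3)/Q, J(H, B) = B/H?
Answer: I*√593881/4 ≈ 192.66*I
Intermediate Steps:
F(Q) = -3/Q² (F(Q) = (-3/Q)/Q = -3/Q²)
c(S, u) = -15 - 237*S + 3*u² (c(S, u) = -15 + 3*(-79*S + u*u) = -15 + 3*(-79*S + u²) = -15 + 3*(u² - 79*S) = -15 + (-237*S + 3*u²) = -15 - 237*S + 3*u²)
√(-37159 + c(F(-4*1), 2)) = √(-37159 + (-15 - (-711)/(-4*1)² + 3*2²)) = √(-37159 + (-15 - (-711)/(-4)² + 3*4)) = √(-37159 + (-15 - (-711)/16 + 12)) = √(-37159 + (-15 - 237*(-3/16) + 12)) = √(-37159 + (-15 + 711/16 + 12)) = √(-37159 + 663/16) = √(-593881/16) = I*√593881/4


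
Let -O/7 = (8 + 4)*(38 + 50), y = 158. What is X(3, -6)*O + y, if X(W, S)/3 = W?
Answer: -66370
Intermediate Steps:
X(W, S) = 3*W
O = -7392 (O = -7*(8 + 4)*(38 + 50) = -84*88 = -7*1056 = -7392)
X(3, -6)*O + y = (3*3)*(-7392) + 158 = 9*(-7392) + 158 = -66528 + 158 = -66370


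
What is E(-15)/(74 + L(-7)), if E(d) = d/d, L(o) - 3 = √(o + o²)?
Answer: 11/841 - √42/5887 ≈ 0.011979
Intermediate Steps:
L(o) = 3 + √(o + o²)
E(d) = 1
E(-15)/(74 + L(-7)) = 1/(74 + (3 + √(-7*(1 - 7)))) = 1/(74 + (3 + √(-7*(-6)))) = 1/(74 + (3 + √42)) = 1/(77 + √42)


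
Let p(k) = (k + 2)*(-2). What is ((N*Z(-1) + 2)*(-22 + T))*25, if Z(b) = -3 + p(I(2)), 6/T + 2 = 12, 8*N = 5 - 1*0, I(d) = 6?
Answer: 42265/8 ≈ 5283.1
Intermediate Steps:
N = 5/8 (N = (5 - 1*0)/8 = (5 + 0)/8 = (1/8)*5 = 5/8 ≈ 0.62500)
p(k) = -4 - 2*k (p(k) = (2 + k)*(-2) = -4 - 2*k)
T = 3/5 (T = 6/(-2 + 12) = 6/10 = 6*(1/10) = 3/5 ≈ 0.60000)
Z(b) = -19 (Z(b) = -3 + (-4 - 2*6) = -3 + (-4 - 12) = -3 - 16 = -19)
((N*Z(-1) + 2)*(-22 + T))*25 = (((5/8)*(-19) + 2)*(-22 + 3/5))*25 = ((-95/8 + 2)*(-107/5))*25 = -79/8*(-107/5)*25 = (8453/40)*25 = 42265/8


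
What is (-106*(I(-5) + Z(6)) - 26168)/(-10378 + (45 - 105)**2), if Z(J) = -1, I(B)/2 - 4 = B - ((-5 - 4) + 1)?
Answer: 13773/3389 ≈ 4.0640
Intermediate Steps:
I(B) = 24 + 2*B (I(B) = 8 + 2*(B - ((-5 - 4) + 1)) = 8 + 2*(B - (-9 + 1)) = 8 + 2*(B - 1*(-8)) = 8 + 2*(B + 8) = 8 + 2*(8 + B) = 8 + (16 + 2*B) = 24 + 2*B)
(-106*(I(-5) + Z(6)) - 26168)/(-10378 + (45 - 105)**2) = (-106*((24 + 2*(-5)) - 1) - 26168)/(-10378 + (45 - 105)**2) = (-106*((24 - 10) - 1) - 26168)/(-10378 + (-60)**2) = (-106*(14 - 1) - 26168)/(-10378 + 3600) = (-106*13 - 26168)/(-6778) = (-1378 - 26168)*(-1/6778) = -27546*(-1/6778) = 13773/3389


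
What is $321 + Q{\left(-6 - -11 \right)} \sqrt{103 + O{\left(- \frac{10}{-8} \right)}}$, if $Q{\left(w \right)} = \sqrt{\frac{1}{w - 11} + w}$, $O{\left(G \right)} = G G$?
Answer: $321 + \frac{\sqrt{291102}}{24} \approx 343.48$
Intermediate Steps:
$O{\left(G \right)} = G^{2}$
$Q{\left(w \right)} = \sqrt{w + \frac{1}{-11 + w}}$ ($Q{\left(w \right)} = \sqrt{\frac{1}{-11 + w} + w} = \sqrt{w + \frac{1}{-11 + w}}$)
$321 + Q{\left(-6 - -11 \right)} \sqrt{103 + O{\left(- \frac{10}{-8} \right)}} = 321 + \sqrt{\frac{1 + \left(-6 - -11\right) \left(-11 - -5\right)}{-11 - -5}} \sqrt{103 + \left(- \frac{10}{-8}\right)^{2}} = 321 + \sqrt{\frac{1 + \left(-6 + 11\right) \left(-11 + \left(-6 + 11\right)\right)}{-11 + \left(-6 + 11\right)}} \sqrt{103 + \left(\left(-10\right) \left(- \frac{1}{8}\right)\right)^{2}} = 321 + \sqrt{\frac{1 + 5 \left(-11 + 5\right)}{-11 + 5}} \sqrt{103 + \left(\frac{5}{4}\right)^{2}} = 321 + \sqrt{\frac{1 + 5 \left(-6\right)}{-6}} \sqrt{103 + \frac{25}{16}} = 321 + \sqrt{- \frac{1 - 30}{6}} \sqrt{\frac{1673}{16}} = 321 + \sqrt{\left(- \frac{1}{6}\right) \left(-29\right)} \frac{\sqrt{1673}}{4} = 321 + \sqrt{\frac{29}{6}} \frac{\sqrt{1673}}{4} = 321 + \frac{\sqrt{174}}{6} \frac{\sqrt{1673}}{4} = 321 + \frac{\sqrt{291102}}{24}$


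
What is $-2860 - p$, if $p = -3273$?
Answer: $413$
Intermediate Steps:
$-2860 - p = -2860 - -3273 = -2860 + 3273 = 413$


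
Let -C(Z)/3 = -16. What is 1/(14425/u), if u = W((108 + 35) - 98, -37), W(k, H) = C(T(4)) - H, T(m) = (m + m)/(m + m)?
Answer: 17/2885 ≈ 0.0058925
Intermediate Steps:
T(m) = 1 (T(m) = (2*m)/((2*m)) = (2*m)*(1/(2*m)) = 1)
C(Z) = 48 (C(Z) = -3*(-16) = 48)
W(k, H) = 48 - H
u = 85 (u = 48 - 1*(-37) = 48 + 37 = 85)
1/(14425/u) = 1/(14425/85) = 1/(14425*(1/85)) = 1/(2885/17) = 17/2885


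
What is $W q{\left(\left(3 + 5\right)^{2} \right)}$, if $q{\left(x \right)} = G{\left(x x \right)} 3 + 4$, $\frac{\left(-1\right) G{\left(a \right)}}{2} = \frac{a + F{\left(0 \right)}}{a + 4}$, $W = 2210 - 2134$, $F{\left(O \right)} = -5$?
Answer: $- \frac{154774}{1025} \approx -151.0$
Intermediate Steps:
$W = 76$ ($W = 2210 - 2134 = 76$)
$G{\left(a \right)} = - \frac{2 \left(-5 + a\right)}{4 + a}$ ($G{\left(a \right)} = - 2 \frac{a - 5}{a + 4} = - 2 \frac{-5 + a}{4 + a} = - \frac{2 \left(-5 + a\right)}{4 + a}$)
$q{\left(x \right)} = 4 + \frac{6 \left(5 - x^{2}\right)}{4 + x^{2}}$ ($q{\left(x \right)} = \frac{2 \left(5 - x x\right)}{4 + x x} 3 + 4 = \frac{2 \left(5 - x^{2}\right)}{4 + x^{2}} \cdot 3 + 4 = \frac{6 \left(5 - x^{2}\right)}{4 + x^{2}} + 4 = 4 + \frac{6 \left(5 - x^{2}\right)}{4 + x^{2}}$)
$W q{\left(\left(3 + 5\right)^{2} \right)} = 76 \frac{2 \left(23 - \left(\left(3 + 5\right)^{2}\right)^{2}\right)}{4 + \left(\left(3 + 5\right)^{2}\right)^{2}} = 76 \frac{2 \left(23 - \left(8^{2}\right)^{2}\right)}{4 + \left(8^{2}\right)^{2}} = 76 \frac{2 \left(23 - 64^{2}\right)}{4 + 64^{2}} = 76 \frac{2 \left(23 - 4096\right)}{4 + 4096} = 76 \frac{2 \left(23 - 4096\right)}{4100} = 76 \cdot 2 \cdot \frac{1}{4100} \left(-4073\right) = 76 \left(- \frac{4073}{2050}\right) = - \frac{154774}{1025}$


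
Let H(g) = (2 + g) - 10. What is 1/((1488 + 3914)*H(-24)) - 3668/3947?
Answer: -634069099/682294208 ≈ -0.92932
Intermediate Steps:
H(g) = -8 + g
1/((1488 + 3914)*H(-24)) - 3668/3947 = 1/((1488 + 3914)*(-8 - 24)) - 3668/3947 = 1/(5402*(-32)) - 3668*1/3947 = (1/5402)*(-1/32) - 3668/3947 = -1/172864 - 3668/3947 = -634069099/682294208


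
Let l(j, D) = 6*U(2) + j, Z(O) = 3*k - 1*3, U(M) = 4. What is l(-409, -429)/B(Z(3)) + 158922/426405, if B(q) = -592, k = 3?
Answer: 86082583/84143920 ≈ 1.0230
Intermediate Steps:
Z(O) = 6 (Z(O) = 3*3 - 1*3 = 9 - 3 = 6)
l(j, D) = 24 + j (l(j, D) = 6*4 + j = 24 + j)
l(-409, -429)/B(Z(3)) + 158922/426405 = (24 - 409)/(-592) + 158922/426405 = -385*(-1/592) + 158922*(1/426405) = 385/592 + 52974/142135 = 86082583/84143920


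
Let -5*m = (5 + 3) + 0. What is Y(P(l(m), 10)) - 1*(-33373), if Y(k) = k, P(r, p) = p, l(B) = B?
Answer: 33383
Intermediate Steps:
m = -8/5 (m = -((5 + 3) + 0)/5 = -(8 + 0)/5 = -⅕*8 = -8/5 ≈ -1.6000)
Y(P(l(m), 10)) - 1*(-33373) = 10 - 1*(-33373) = 10 + 33373 = 33383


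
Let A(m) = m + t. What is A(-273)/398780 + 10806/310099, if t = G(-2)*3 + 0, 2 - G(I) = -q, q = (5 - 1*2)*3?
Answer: 211739646/6183063961 ≈ 0.034245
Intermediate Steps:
q = 9 (q = (5 - 2)*3 = 3*3 = 9)
G(I) = 11 (G(I) = 2 - (-1)*9 = 2 - 1*(-9) = 2 + 9 = 11)
t = 33 (t = 11*3 + 0 = 33 + 0 = 33)
A(m) = 33 + m (A(m) = m + 33 = 33 + m)
A(-273)/398780 + 10806/310099 = (33 - 273)/398780 + 10806/310099 = -240*1/398780 + 10806*(1/310099) = -12/19939 + 10806/310099 = 211739646/6183063961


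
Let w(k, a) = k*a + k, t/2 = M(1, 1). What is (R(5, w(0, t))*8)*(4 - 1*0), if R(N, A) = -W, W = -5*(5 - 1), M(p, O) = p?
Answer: 640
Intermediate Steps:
t = 2 (t = 2*1 = 2)
w(k, a) = k + a*k (w(k, a) = a*k + k = k + a*k)
W = -20 (W = -5*4 = -20)
R(N, A) = 20 (R(N, A) = -1*(-20) = 20)
(R(5, w(0, t))*8)*(4 - 1*0) = (20*8)*(4 - 1*0) = 160*(4 + 0) = 160*4 = 640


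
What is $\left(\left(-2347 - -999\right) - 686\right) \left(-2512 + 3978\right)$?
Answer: $-2981844$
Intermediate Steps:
$\left(\left(-2347 - -999\right) - 686\right) \left(-2512 + 3978\right) = \left(\left(-2347 + 999\right) - 686\right) 1466 = \left(-1348 - 686\right) 1466 = \left(-2034\right) 1466 = -2981844$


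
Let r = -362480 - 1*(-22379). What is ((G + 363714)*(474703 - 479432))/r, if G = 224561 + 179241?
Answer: 3629583164/340101 ≈ 10672.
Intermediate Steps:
G = 403802
r = -340101 (r = -362480 + 22379 = -340101)
((G + 363714)*(474703 - 479432))/r = ((403802 + 363714)*(474703 - 479432))/(-340101) = (767516*(-4729))*(-1/340101) = -3629583164*(-1/340101) = 3629583164/340101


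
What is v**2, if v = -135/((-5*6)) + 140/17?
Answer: 187489/1156 ≈ 162.19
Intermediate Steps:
v = 433/34 (v = -135/(-30) + 140*(1/17) = -135*(-1/30) + 140/17 = 9/2 + 140/17 = 433/34 ≈ 12.735)
v**2 = (433/34)**2 = 187489/1156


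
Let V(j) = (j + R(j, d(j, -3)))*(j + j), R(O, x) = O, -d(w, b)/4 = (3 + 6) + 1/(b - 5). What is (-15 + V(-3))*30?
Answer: 630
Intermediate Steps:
d(w, b) = -36 - 4/(-5 + b) (d(w, b) = -4*((3 + 6) + 1/(b - 5)) = -4*(9 + 1/(-5 + b)) = -36 - 4/(-5 + b))
V(j) = 4*j² (V(j) = (j + j)*(j + j) = (2*j)*(2*j) = 4*j²)
(-15 + V(-3))*30 = (-15 + 4*(-3)²)*30 = (-15 + 4*9)*30 = (-15 + 36)*30 = 21*30 = 630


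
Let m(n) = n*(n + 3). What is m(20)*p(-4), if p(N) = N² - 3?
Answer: 5980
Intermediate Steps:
m(n) = n*(3 + n)
p(N) = -3 + N²
m(20)*p(-4) = (20*(3 + 20))*(-3 + (-4)²) = (20*23)*(-3 + 16) = 460*13 = 5980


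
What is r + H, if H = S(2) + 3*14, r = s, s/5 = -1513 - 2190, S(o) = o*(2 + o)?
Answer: -18465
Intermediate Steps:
s = -18515 (s = 5*(-1513 - 2190) = 5*(-3703) = -18515)
r = -18515
H = 50 (H = 2*(2 + 2) + 3*14 = 2*4 + 42 = 8 + 42 = 50)
r + H = -18515 + 50 = -18465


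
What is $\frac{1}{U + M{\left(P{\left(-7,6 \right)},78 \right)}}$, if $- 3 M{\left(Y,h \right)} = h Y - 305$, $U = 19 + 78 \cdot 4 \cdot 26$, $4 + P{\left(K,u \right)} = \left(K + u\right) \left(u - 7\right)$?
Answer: $\frac{3}{24932} \approx 0.00012033$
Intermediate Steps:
$P{\left(K,u \right)} = -4 + \left(-7 + u\right) \left(K + u\right)$ ($P{\left(K,u \right)} = -4 + \left(K + u\right) \left(u - 7\right) = -4 + \left(K + u\right) \left(-7 + u\right) = -4 + \left(-7 + u\right) \left(K + u\right)$)
$U = 8131$ ($U = 19 + 78 \cdot 104 = 19 + 8112 = 8131$)
$M{\left(Y,h \right)} = \frac{305}{3} - \frac{Y h}{3}$ ($M{\left(Y,h \right)} = - \frac{h Y - 305}{3} = - \frac{Y h - 305}{3} = - \frac{-305 + Y h}{3} = \frac{305}{3} - \frac{Y h}{3}$)
$\frac{1}{U + M{\left(P{\left(-7,6 \right)},78 \right)}} = \frac{1}{8131 + \left(\frac{305}{3} - \frac{1}{3} \left(-4 + 6^{2} - -49 - 42 - 42\right) 78\right)} = \frac{1}{8131 + \left(\frac{305}{3} - \frac{1}{3} \left(-4 + 36 + 49 - 42 - 42\right) 78\right)} = \frac{1}{8131 + \left(\frac{305}{3} - \left(-1\right) 78\right)} = \frac{1}{8131 + \left(\frac{305}{3} + 78\right)} = \frac{1}{8131 + \frac{539}{3}} = \frac{1}{\frac{24932}{3}} = \frac{3}{24932}$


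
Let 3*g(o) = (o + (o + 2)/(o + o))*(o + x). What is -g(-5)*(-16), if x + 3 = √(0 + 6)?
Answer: 3008/15 - 376*√6/15 ≈ 139.13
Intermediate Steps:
x = -3 + √6 (x = -3 + √(0 + 6) = -3 + √6 ≈ -0.55051)
g(o) = (o + (2 + o)/(2*o))*(-3 + o + √6)/3 (g(o) = ((o + (o + 2)/(o + o))*(o + (-3 + √6)))/3 = ((o + (2 + o)/((2*o)))*(-3 + o + √6))/3 = ((o + (2 + o)*(1/(2*o)))*(-3 + o + √6))/3 = ((o + (2 + o)/(2*o))*(-3 + o + √6))/3 = (o + (2 + o)/(2*o))*(-3 + o + √6)/3)
-g(-5)*(-16) = -(-6 + 2*√6 - 5*(-1 - 5 + √6 + 2*(-5)² - 2*(-5)*(3 - √6)))/(6*(-5))*(-16) = -(-1)*(-6 + 2*√6 - 5*(-1 - 5 + √6 + 2*25 + (30 - 10*√6)))/(6*5)*(-16) = -(-1)*(-6 + 2*√6 - 5*(-1 - 5 + √6 + 50 + (30 - 10*√6)))/(6*5)*(-16) = -(-1)*(-6 + 2*√6 - 5*(74 - 9*√6))/(6*5)*(-16) = -(-1)*(-6 + 2*√6 + (-370 + 45*√6))/(6*5)*(-16) = -(-1)*(-376 + 47*√6)/(6*5)*(-16) = -(188/15 - 47*√6/30)*(-16) = (-188/15 + 47*√6/30)*(-16) = 3008/15 - 376*√6/15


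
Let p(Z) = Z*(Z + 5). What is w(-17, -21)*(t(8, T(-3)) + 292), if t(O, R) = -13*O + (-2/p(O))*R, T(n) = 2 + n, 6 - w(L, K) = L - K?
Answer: 9777/26 ≈ 376.04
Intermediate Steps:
p(Z) = Z*(5 + Z)
w(L, K) = 6 + K - L (w(L, K) = 6 - (L - K) = 6 + (K - L) = 6 + K - L)
t(O, R) = -13*O - 2*R/(O*(5 + O)) (t(O, R) = -13*O + (-2*1/(O*(5 + O)))*R = -13*O + (-2/(O*(5 + O)))*R = -13*O - 2*R/(O*(5 + O)))
w(-17, -21)*(t(8, T(-3)) + 292) = (6 - 21 - 1*(-17))*((-2*(2 - 3) + 13*8²*(-5 - 1*8))/(8*(5 + 8)) + 292) = (6 - 21 + 17)*((⅛)*(-2*(-1) + 13*64*(-5 - 8))/13 + 292) = 2*((⅛)*(1/13)*(2 + 13*64*(-13)) + 292) = 2*((⅛)*(1/13)*(2 - 10816) + 292) = 2*((⅛)*(1/13)*(-10814) + 292) = 2*(-5407/52 + 292) = 2*(9777/52) = 9777/26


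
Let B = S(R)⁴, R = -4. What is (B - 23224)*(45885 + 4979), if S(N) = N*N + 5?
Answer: 8710816048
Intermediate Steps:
S(N) = 5 + N² (S(N) = N² + 5 = 5 + N²)
B = 194481 (B = (5 + (-4)²)⁴ = (5 + 16)⁴ = 21⁴ = 194481)
(B - 23224)*(45885 + 4979) = (194481 - 23224)*(45885 + 4979) = 171257*50864 = 8710816048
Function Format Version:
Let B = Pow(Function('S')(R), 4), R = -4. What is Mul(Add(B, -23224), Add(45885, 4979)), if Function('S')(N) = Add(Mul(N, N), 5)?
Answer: 8710816048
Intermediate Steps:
Function('S')(N) = Add(5, Pow(N, 2)) (Function('S')(N) = Add(Pow(N, 2), 5) = Add(5, Pow(N, 2)))
B = 194481 (B = Pow(Add(5, Pow(-4, 2)), 4) = Pow(Add(5, 16), 4) = Pow(21, 4) = 194481)
Mul(Add(B, -23224), Add(45885, 4979)) = Mul(Add(194481, -23224), Add(45885, 4979)) = Mul(171257, 50864) = 8710816048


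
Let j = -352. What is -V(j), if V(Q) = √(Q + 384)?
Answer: -4*√2 ≈ -5.6569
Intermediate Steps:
V(Q) = √(384 + Q)
-V(j) = -√(384 - 352) = -√32 = -4*√2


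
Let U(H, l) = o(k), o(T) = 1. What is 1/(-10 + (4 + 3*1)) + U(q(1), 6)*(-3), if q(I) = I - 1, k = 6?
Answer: -10/3 ≈ -3.3333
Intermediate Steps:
q(I) = -1 + I
U(H, l) = 1
1/(-10 + (4 + 3*1)) + U(q(1), 6)*(-3) = 1/(-10 + (4 + 3*1)) + 1*(-3) = 1/(-10 + (4 + 3)) - 3 = 1/(-10 + 7) - 3 = 1/(-3) - 3 = -1/3 - 3 = -10/3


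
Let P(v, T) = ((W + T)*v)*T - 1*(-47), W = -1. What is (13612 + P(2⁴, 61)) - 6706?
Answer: 65513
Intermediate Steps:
P(v, T) = 47 + T*v*(-1 + T) (P(v, T) = ((-1 + T)*v)*T - 1*(-47) = (v*(-1 + T))*T + 47 = T*v*(-1 + T) + 47 = 47 + T*v*(-1 + T))
(13612 + P(2⁴, 61)) - 6706 = (13612 + (47 + 2⁴*61² - 1*61*2⁴)) - 6706 = (13612 + (47 + 16*3721 - 1*61*16)) - 6706 = (13612 + (47 + 59536 - 976)) - 6706 = (13612 + 58607) - 6706 = 72219 - 6706 = 65513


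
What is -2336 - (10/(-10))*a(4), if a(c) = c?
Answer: -2332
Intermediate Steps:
-2336 - (10/(-10))*a(4) = -2336 - (10/(-10))*4 = -2336 - (10*(-⅒))*4 = -2336 - (-1*4) = -2336 - (-4) = -2336 - 1*(-4) = -2336 + 4 = -2332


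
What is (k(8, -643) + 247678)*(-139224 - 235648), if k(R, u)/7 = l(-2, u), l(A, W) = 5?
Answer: -92860667736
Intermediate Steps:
k(R, u) = 35 (k(R, u) = 7*5 = 35)
(k(8, -643) + 247678)*(-139224 - 235648) = (35 + 247678)*(-139224 - 235648) = 247713*(-374872) = -92860667736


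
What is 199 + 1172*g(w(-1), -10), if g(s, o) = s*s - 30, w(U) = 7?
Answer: 22467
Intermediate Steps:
g(s, o) = -30 + s**2 (g(s, o) = s**2 - 30 = -30 + s**2)
199 + 1172*g(w(-1), -10) = 199 + 1172*(-30 + 7**2) = 199 + 1172*(-30 + 49) = 199 + 1172*19 = 199 + 22268 = 22467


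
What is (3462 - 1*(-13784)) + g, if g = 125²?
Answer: 32871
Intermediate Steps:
g = 15625
(3462 - 1*(-13784)) + g = (3462 - 1*(-13784)) + 15625 = (3462 + 13784) + 15625 = 17246 + 15625 = 32871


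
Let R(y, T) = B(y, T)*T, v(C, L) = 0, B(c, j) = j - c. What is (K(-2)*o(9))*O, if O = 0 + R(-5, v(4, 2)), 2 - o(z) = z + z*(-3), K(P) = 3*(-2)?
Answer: 0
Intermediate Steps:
R(y, T) = T*(T - y) (R(y, T) = (T - y)*T = T*(T - y))
K(P) = -6
o(z) = 2 + 2*z (o(z) = 2 - (z + z*(-3)) = 2 - (z - 3*z) = 2 - (-2)*z = 2 + 2*z)
O = 0 (O = 0 + 0*(0 - 1*(-5)) = 0 + 0*(0 + 5) = 0 + 0*5 = 0 + 0 = 0)
(K(-2)*o(9))*O = -6*(2 + 2*9)*0 = -6*(2 + 18)*0 = -6*20*0 = -120*0 = 0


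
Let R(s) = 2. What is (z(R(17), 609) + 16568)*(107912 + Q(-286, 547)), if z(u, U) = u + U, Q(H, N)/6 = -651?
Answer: 1786719074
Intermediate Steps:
Q(H, N) = -3906 (Q(H, N) = 6*(-651) = -3906)
z(u, U) = U + u
(z(R(17), 609) + 16568)*(107912 + Q(-286, 547)) = ((609 + 2) + 16568)*(107912 - 3906) = (611 + 16568)*104006 = 17179*104006 = 1786719074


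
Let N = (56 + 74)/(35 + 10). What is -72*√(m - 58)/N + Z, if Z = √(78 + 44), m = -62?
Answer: √122 - 648*I*√30/13 ≈ 11.045 - 273.02*I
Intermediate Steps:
N = 26/9 (N = 130/45 = 130*(1/45) = 26/9 ≈ 2.8889)
Z = √122 ≈ 11.045
-72*√(m - 58)/N + Z = -72*√(-62 - 58)/26/9 + √122 = -72*√(-120)*9/26 + √122 = -72*2*I*√30*9/26 + √122 = -648*I*√30/13 + √122 = √122 - 648*I*√30/13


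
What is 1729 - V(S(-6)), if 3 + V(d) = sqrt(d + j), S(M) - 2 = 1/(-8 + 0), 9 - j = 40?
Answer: 1732 - I*sqrt(466)/4 ≈ 1732.0 - 5.3968*I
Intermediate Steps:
j = -31 (j = 9 - 1*40 = 9 - 40 = -31)
S(M) = 15/8 (S(M) = 2 + 1/(-8 + 0) = 2 + 1/(-8) = 2 - 1/8 = 15/8)
V(d) = -3 + sqrt(-31 + d) (V(d) = -3 + sqrt(d - 31) = -3 + sqrt(-31 + d))
1729 - V(S(-6)) = 1729 - (-3 + sqrt(-31 + 15/8)) = 1729 - (-3 + sqrt(-233/8)) = 1729 - (-3 + I*sqrt(466)/4) = 1729 + (3 - I*sqrt(466)/4) = 1732 - I*sqrt(466)/4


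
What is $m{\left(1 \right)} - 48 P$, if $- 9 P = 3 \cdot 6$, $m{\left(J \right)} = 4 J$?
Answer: $100$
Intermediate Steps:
$P = -2$ ($P = - \frac{3 \cdot 6}{9} = \left(- \frac{1}{9}\right) 18 = -2$)
$m{\left(1 \right)} - 48 P = 4 \cdot 1 - -96 = 4 + 96 = 100$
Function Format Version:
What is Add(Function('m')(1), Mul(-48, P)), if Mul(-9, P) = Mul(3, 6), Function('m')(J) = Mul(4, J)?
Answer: 100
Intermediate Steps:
P = -2 (P = Mul(Rational(-1, 9), Mul(3, 6)) = Mul(Rational(-1, 9), 18) = -2)
Add(Function('m')(1), Mul(-48, P)) = Add(Mul(4, 1), Mul(-48, -2)) = Add(4, 96) = 100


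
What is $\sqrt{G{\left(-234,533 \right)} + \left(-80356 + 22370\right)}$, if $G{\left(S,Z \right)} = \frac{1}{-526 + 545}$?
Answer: $\frac{i \sqrt{20932927}}{19} \approx 240.8 i$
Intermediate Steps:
$G{\left(S,Z \right)} = \frac{1}{19}$
$\sqrt{G{\left(-234,533 \right)} + \left(-80356 + 22370\right)} = \sqrt{\frac{1}{19} + \left(-80356 + 22370\right)} = \sqrt{\frac{1}{19} - 57986} = \sqrt{- \frac{1101733}{19}} = \frac{i \sqrt{20932927}}{19}$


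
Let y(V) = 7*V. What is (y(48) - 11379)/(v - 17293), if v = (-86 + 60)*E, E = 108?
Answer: 11043/20101 ≈ 0.54938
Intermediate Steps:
v = -2808 (v = (-86 + 60)*108 = -26*108 = -2808)
(y(48) - 11379)/(v - 17293) = (7*48 - 11379)/(-2808 - 17293) = (336 - 11379)/(-20101) = -11043*(-1/20101) = 11043/20101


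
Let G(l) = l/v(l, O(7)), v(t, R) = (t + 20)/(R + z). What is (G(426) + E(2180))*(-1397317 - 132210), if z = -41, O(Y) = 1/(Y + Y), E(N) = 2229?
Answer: -10457206321503/3122 ≈ -3.3495e+9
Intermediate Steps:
O(Y) = 1/(2*Y)
v(t, R) = (20 + t)/(-41 + R) (v(t, R) = (t + 20)/(R - 41) = (20 + t)/(-41 + R))
G(l) = l/(-280/573 - 14*l/573) (G(l) = l/(((20 + l)/(-41 + (½)/7))) = l/(((20 + l)/(-41 + (½)*(⅐)))) = l/(((20 + l)/(-41 + 1/14))) = l/(((20 + l)/(-573/14))) = l/((-14*(20 + l)/573)) = l/(-280/573 - 14*l/573))
(G(426) + E(2180))*(-1397317 - 132210) = (-573*426/(280 + 14*426) + 2229)*(-1397317 - 132210) = (-573*426/(280 + 5964) + 2229)*(-1529527) = (-573*426/6244 + 2229)*(-1529527) = (-573*426*1/6244 + 2229)*(-1529527) = (-122049/3122 + 2229)*(-1529527) = (6836889/3122)*(-1529527) = -10457206321503/3122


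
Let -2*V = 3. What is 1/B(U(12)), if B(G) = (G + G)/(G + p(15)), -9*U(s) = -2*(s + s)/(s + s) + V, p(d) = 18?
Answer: 331/14 ≈ 23.643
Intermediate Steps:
V = -3/2 (V = -½*3 = -3/2 ≈ -1.5000)
U(s) = 7/18 (U(s) = -(-2*(s + s)/(s + s) - 3/2)/9 = -(-2*2*s/(2*s) - 3/2)/9 = -(-2*2*s*1/(2*s) - 3/2)/9 = -(-2*1 - 3/2)/9 = -(-2 - 3/2)/9 = -⅑*(-7/2) = 7/18)
B(G) = 2*G/(18 + G) (B(G) = (G + G)/(G + 18) = (2*G)/(18 + G) = 2*G/(18 + G))
1/B(U(12)) = 1/(2*(7/18)/(18 + 7/18)) = 1/(2*(7/18)/(331/18)) = 1/(2*(7/18)*(18/331)) = 1/(14/331) = 331/14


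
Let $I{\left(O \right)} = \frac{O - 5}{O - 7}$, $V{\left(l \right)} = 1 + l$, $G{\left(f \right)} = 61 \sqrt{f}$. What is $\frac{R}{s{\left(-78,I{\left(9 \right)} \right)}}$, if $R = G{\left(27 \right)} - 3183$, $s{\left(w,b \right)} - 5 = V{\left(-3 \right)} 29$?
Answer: $\frac{3183}{53} - \frac{183 \sqrt{3}}{53} \approx 54.076$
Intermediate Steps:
$I{\left(O \right)} = \frac{-5 + O}{-7 + O}$
$s{\left(w,b \right)} = -53$ ($s{\left(w,b \right)} = 5 + \left(1 - 3\right) 29 = 5 - 58 = -53$)
$R = -3183 + 183 \sqrt{3}$ ($R = 61 \sqrt{27} - 3183 = 61 \cdot 3 \sqrt{3} - 3183 = 183 \sqrt{3} - 3183 = -3183 + 183 \sqrt{3} \approx -2866.0$)
$\frac{R}{s{\left(-78,I{\left(9 \right)} \right)}} = \frac{-3183 + 183 \sqrt{3}}{-53} = \left(-3183 + 183 \sqrt{3}\right) \left(- \frac{1}{53}\right) = \frac{3183}{53} - \frac{183 \sqrt{3}}{53}$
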